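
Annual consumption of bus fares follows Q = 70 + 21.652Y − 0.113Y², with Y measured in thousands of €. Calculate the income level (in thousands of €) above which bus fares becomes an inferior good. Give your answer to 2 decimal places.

95.81

dQ/dY = 21.652 − 0.226Y.
The good is inferior where dQ/dY < 0. Setting dQ/dY = 0 gives Y = 21.652 / 0.226 = 95.81.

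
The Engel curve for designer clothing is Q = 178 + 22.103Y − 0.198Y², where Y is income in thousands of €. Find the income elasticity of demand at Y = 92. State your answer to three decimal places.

At Y = 92: Q = 535.6040.
dQ/dY = 22.103 − 0.396Y = -14.32900.
η = (dQ/dY)·(Y/Q) = -14.32900 × (92/535.6040) = -2.461.

-2.461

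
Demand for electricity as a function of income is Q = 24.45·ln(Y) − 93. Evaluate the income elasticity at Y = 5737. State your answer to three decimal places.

At Y = 5737: Q = 118.607.
dQ/dY = 24.45/Y = 0.00426181 at this income.
η = (dQ/dY)·(Y/Q) = 0.00426181 × (5737/118.607) = 0.206.

0.206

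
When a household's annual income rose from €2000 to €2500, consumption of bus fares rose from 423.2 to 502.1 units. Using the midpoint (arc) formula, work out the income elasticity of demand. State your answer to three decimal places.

ΔQ = 502.1 − 423.2 = 78.9; midpoint Q̄ = (423.2 + 502.1)/2 = 462.65.
ΔI = 2500 − 2000 = 500; midpoint Ī = (2000 + 2500)/2 = 2250.
η = (ΔQ/Q̄) ÷ (ΔI/Ī) = (78.9/462.65) ÷ (500/2250) = 0.767.

0.767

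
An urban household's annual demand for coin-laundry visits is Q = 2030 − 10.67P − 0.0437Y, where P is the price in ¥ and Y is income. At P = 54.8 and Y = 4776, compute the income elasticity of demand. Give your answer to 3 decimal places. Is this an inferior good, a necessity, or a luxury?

-0.169 (inferior good)

At P = 54.8, Y = 4776: Q = 1236.573.
Holding P constant, ∂Q/∂Y = −0.0437.
η_Y = (∂Q/∂Y)·(Y/Q) = -0.0437 × (4776/1236.573) = -0.169.
Since η < 0, this is an inferior good.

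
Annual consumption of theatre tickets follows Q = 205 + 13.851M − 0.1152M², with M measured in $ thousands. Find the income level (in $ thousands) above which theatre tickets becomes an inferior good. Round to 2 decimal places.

dQ/dM = 13.851 − 0.2304M.
The good is inferior where dQ/dM < 0. Setting dQ/dM = 0 gives M = 13.851 / 0.2304 = 60.12.

60.12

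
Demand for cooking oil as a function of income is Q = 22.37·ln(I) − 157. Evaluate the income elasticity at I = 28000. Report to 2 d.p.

At I = 28000: Q = 72.068.
dQ/dI = 22.37/I = 0.000798929 at this income.
η = (dQ/dI)·(I/Q) = 0.000798929 × (28000/72.068) = 0.31.

0.31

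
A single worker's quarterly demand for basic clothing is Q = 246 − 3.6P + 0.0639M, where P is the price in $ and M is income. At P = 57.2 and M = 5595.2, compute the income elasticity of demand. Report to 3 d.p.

At P = 57.2, M = 5595.2: Q = 397.613.
Holding P constant, ∂Q/∂M = 0.0639.
η_M = (∂Q/∂M)·(M/Q) = 0.0639 × (5595.2/397.613) = 0.899.

0.899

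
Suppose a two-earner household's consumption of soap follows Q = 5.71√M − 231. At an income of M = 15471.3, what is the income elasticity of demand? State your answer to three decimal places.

At M = 15471.3: Q = 479.231.
dQ/dM = 5.71/(2√M) = 0.0229532 at this income.
η = (dQ/dM)·(M/Q) = 0.0229532 × (15471.3/479.231) = 0.741.

0.741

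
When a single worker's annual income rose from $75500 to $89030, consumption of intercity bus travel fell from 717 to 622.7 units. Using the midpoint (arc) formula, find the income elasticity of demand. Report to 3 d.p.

-0.856

ΔQ = 622.7 − 717 = -94.3; midpoint Q̄ = (717 + 622.7)/2 = 669.85.
ΔI = 89030 − 75500 = 13530; midpoint Ī = (75500 + 89030)/2 = 82265.
η = (ΔQ/Q̄) ÷ (ΔI/Ī) = (-94.3/669.85) ÷ (13530/82265) = -0.856.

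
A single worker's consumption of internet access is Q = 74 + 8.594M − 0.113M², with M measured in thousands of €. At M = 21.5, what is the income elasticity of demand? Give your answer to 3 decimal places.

At M = 21.5: Q = 206.5367.
dQ/dM = 8.594 − 0.226M = 3.73500.
η = (dQ/dM)·(M/Q) = 3.73500 × (21.5/206.5367) = 0.389.

0.389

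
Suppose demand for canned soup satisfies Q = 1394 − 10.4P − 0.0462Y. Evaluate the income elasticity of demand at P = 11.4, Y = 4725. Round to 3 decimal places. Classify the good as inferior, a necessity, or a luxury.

At P = 11.4, Y = 4725: Q = 1057.145.
Holding P constant, ∂Q/∂Y = −0.0462.
η_Y = (∂Q/∂Y)·(Y/Q) = -0.0462 × (4725/1057.145) = -0.206.
Since η < 0, this is an inferior good.

-0.206 (inferior good)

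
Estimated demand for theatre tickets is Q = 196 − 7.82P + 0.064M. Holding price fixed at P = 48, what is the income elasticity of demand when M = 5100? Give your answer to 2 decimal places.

2.22

At P = 48, M = 5100: Q = 147.040.
Holding P constant, ∂Q/∂M = 0.064.
η_M = (∂Q/∂M)·(M/Q) = 0.064 × (5100/147.040) = 2.22.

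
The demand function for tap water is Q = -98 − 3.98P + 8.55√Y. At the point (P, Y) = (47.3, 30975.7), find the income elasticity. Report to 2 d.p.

0.62

At P = 47.3, Y = 30975.7: Q = 1218.539.
Holding P constant, ∂Q/∂Y = 8.55/(2√Y) = 0.0242899.
η_Y = (∂Q/∂Y)·(Y/Q) = 0.0242899 × (30975.7/1218.539) = 0.62.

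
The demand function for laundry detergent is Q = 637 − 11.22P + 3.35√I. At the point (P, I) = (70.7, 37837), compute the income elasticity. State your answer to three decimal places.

0.658

At P = 70.7, I = 37837: Q = 495.379.
Holding P constant, ∂Q/∂I = 3.35/(2√I) = 0.00861106.
η_I = (∂Q/∂I)·(I/Q) = 0.00861106 × (37837/495.379) = 0.658.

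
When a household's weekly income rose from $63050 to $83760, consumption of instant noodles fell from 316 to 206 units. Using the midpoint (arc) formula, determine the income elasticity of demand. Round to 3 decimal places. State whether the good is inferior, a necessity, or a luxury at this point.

ΔQ = 206 − 316 = -110; midpoint Q̄ = (316 + 206)/2 = 261.
ΔI = 83760 − 63050 = 20710; midpoint Ī = (63050 + 83760)/2 = 73405.
η = (ΔQ/Q̄) ÷ (ΔI/Ī) = (-110/261) ÷ (20710/73405) = -1.494.
η < 0 ⇒ inferior good.

-1.494 (inferior good)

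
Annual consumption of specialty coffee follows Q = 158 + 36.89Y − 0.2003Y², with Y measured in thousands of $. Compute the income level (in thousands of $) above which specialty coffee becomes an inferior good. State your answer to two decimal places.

92.09

dQ/dY = 36.89 − 0.4006Y.
The good is inferior where dQ/dY < 0. Setting dQ/dY = 0 gives Y = 36.89 / 0.4006 = 92.09.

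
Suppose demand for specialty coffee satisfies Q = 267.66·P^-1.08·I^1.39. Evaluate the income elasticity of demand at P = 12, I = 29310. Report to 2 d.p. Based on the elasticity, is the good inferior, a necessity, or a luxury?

1.39 (luxury)

For a multiplicative demand Q = A·P^α·I^β, the income elasticity is β everywhere.
Here β = 1.39, so η = 1.39.
Since η > 1, this is a luxury.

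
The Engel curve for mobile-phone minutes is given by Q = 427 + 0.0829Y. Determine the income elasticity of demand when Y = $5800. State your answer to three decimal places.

At Y = 5800: Q = 907.820.
dQ/dY = 0.0829.
η = (dQ/dY)·(Y/Q) = 0.0829 × (5800/907.820) = 0.530.

0.530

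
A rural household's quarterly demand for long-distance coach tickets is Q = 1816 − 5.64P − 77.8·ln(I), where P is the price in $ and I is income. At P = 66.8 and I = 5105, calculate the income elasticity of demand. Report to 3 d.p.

At P = 66.8, I = 5105: Q = 774.993.
Holding P constant, ∂Q/∂I = -77.8/I = -0.01524.
η_I = (∂Q/∂I)·(I/Q) = -0.01524 × (5105/774.993) = -0.100.

-0.100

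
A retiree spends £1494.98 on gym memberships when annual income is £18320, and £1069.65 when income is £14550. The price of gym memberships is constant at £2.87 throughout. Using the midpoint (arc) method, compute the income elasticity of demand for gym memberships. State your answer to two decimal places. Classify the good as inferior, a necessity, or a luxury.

With a constant price, Q₁ = 1494.98/2.87 = 520.899 and Q₂ = 1069.65/2.87 = 372.700 (equivalently, work directly with expenditure since P cancels).
Midpoint %ΔQ = (1069.65 − 1494.98)/1282.32 = -0.33169; midpoint %ΔI = (14550 − 18320)/16435 = -0.22939.
η = -0.33169 / -0.22939 = 1.45.
η > 1 ⇒ luxury.

1.45 (luxury)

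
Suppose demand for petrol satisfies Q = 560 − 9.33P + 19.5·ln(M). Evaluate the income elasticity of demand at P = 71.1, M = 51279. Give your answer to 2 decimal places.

0.18

At P = 71.1, M = 51279: Q = 108.115.
Holding P constant, ∂Q/∂M = 19.5/M = 0.000380273.
η_M = (∂Q/∂M)·(M/Q) = 0.000380273 × (51279/108.115) = 0.18.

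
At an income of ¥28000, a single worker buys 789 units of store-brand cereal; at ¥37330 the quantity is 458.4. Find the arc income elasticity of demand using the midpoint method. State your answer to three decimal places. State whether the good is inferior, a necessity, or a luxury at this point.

-1.856 (inferior good)

ΔQ = 458.4 − 789 = -330.6; midpoint Q̄ = (789 + 458.4)/2 = 623.7.
ΔI = 37330 − 28000 = 9330; midpoint Ī = (28000 + 37330)/2 = 32665.
η = (ΔQ/Q̄) ÷ (ΔI/Ī) = (-330.6/623.7) ÷ (9330/32665) = -1.856.
η < 0 ⇒ inferior good.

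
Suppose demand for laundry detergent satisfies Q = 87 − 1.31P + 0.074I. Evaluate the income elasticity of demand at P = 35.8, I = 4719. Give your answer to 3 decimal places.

At P = 35.8, I = 4719: Q = 389.308.
Holding P constant, ∂Q/∂I = 0.074.
η_I = (∂Q/∂I)·(I/Q) = 0.074 × (4719/389.308) = 0.897.

0.897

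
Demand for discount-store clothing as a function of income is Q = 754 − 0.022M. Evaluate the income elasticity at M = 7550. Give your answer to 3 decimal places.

-0.283

At M = 7550: Q = 587.900.
dQ/dM = −0.022.
η = (dQ/dM)·(M/Q) = -0.022 × (7550/587.900) = -0.283.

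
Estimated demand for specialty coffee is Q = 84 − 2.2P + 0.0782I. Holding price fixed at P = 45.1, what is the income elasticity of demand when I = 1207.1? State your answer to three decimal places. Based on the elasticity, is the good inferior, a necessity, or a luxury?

1.192 (luxury)

At P = 45.1, I = 1207.1: Q = 79.175.
Holding P constant, ∂Q/∂I = 0.0782.
η_I = (∂Q/∂I)·(I/Q) = 0.0782 × (1207.1/79.175) = 1.192.
Since η > 1, this is a luxury.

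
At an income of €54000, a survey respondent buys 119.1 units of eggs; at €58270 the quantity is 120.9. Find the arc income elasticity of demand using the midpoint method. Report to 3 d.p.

ΔQ = 120.9 − 119.1 = 1.8; midpoint Q̄ = (119.1 + 120.9)/2 = 120.
ΔI = 58270 − 54000 = 4270; midpoint Ī = (54000 + 58270)/2 = 56135.
η = (ΔQ/Q̄) ÷ (ΔI/Ī) = (1.8/120) ÷ (4270/56135) = 0.197.

0.197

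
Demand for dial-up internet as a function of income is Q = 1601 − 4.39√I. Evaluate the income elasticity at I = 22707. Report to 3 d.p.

-0.352

At I = 22707: Q = 939.478.
dQ/dI = -4.39/(2√I) = -0.0145665 at this income.
η = (dQ/dI)·(I/Q) = -0.0145665 × (22707/939.478) = -0.352.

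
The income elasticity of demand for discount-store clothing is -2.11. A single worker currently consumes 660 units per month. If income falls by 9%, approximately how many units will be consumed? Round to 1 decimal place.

%ΔQ ≈ η × %ΔI = -2.11 × (-9%) = 18.99%.
New Q ≈ 660 × (1 + 0.1899) = 785.3.

785.3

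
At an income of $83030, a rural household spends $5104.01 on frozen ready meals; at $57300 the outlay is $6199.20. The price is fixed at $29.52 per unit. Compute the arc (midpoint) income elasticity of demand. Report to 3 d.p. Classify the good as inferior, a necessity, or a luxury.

-0.528 (inferior good)

With a constant price, Q₁ = 5104.01/29.52 = 172.900 and Q₂ = 6199.20/29.52 = 210.000 (equivalently, work directly with expenditure since P cancels).
Midpoint %ΔQ = (6199.20 − 5104.01)/5651.61 = 0.19378; midpoint %ΔI = (57300 − 83030)/70165 = -0.36671.
η = 0.19378 / -0.36671 = -0.528.
η < 0 ⇒ inferior good.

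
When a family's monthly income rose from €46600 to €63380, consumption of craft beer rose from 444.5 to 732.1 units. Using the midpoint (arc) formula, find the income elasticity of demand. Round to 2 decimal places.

1.60

ΔQ = 732.1 − 444.5 = 287.6; midpoint Q̄ = (444.5 + 732.1)/2 = 588.3.
ΔI = 63380 − 46600 = 16780; midpoint Ī = (46600 + 63380)/2 = 54990.
η = (ΔQ/Q̄) ÷ (ΔI/Ī) = (287.6/588.3) ÷ (16780/54990) = 1.60.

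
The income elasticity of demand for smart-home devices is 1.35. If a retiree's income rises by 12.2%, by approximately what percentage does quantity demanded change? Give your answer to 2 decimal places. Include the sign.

16.47%

%ΔQ ≈ η × %ΔI = 1.35 × 12.2% = 16.47%.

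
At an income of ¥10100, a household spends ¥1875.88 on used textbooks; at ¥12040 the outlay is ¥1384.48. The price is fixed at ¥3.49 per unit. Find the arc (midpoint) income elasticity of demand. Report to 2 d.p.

-1.72

With a constant price, Q₁ = 1875.88/3.49 = 537.501 and Q₂ = 1384.48/3.49 = 396.699 (equivalently, work directly with expenditure since P cancels).
Midpoint %ΔQ = (1384.48 − 1875.88)/1630.18 = -0.30144; midpoint %ΔI = (12040 − 10100)/11070 = 0.17525.
η = -0.30144 / 0.17525 = -1.72.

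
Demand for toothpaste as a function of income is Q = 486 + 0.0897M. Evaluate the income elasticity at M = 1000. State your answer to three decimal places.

At M = 1000: Q = 575.700.
dQ/dM = 0.0897.
η = (dQ/dM)·(M/Q) = 0.0897 × (1000/575.700) = 0.156.

0.156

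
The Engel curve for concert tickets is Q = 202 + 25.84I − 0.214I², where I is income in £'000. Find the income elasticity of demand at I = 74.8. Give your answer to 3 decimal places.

At I = 74.8: Q = 937.4934.
dQ/dI = 25.84 − 0.428I = -6.17440.
η = (dQ/dI)·(I/Q) = -6.17440 × (74.8/937.4934) = -0.493.

-0.493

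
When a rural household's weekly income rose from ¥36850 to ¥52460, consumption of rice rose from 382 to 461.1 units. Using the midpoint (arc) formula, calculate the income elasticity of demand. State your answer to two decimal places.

ΔQ = 461.1 − 382 = 79.1; midpoint Q̄ = (382 + 461.1)/2 = 421.55.
ΔI = 52460 − 36850 = 15610; midpoint Ī = (36850 + 52460)/2 = 44655.
η = (ΔQ/Q̄) ÷ (ΔI/Ī) = (79.1/421.55) ÷ (15610/44655) = 0.54.

0.54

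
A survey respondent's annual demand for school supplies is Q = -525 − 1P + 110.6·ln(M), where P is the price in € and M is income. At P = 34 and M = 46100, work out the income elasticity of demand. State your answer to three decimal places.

0.176

At P = 34, M = 46100: Q = 628.686.
Holding P constant, ∂Q/∂M = 110.6/M = 0.00239913.
η_M = (∂Q/∂M)·(M/Q) = 0.00239913 × (46100/628.686) = 0.176.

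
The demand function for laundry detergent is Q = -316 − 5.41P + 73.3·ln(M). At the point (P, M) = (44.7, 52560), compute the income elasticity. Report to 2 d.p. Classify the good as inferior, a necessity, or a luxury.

0.31 (necessity)

At P = 44.7, M = 52560: Q = 238.923.
Holding P constant, ∂Q/∂M = 73.3/M = 0.0013946.
η_M = (∂Q/∂M)·(M/Q) = 0.0013946 × (52560/238.923) = 0.31.
Since 0 < η < 1, this is a necessity.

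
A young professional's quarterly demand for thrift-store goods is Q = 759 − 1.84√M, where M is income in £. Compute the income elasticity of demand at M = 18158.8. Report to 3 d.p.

At M = 18158.8: Q = 511.052.
dQ/dM = -1.84/(2√M) = -0.00682723 at this income.
η = (dQ/dM)·(M/Q) = -0.00682723 × (18158.8/511.052) = -0.243.

-0.243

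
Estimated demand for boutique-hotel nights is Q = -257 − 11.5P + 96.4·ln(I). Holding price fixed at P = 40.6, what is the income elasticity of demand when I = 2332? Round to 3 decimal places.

4.079

At P = 40.6, I = 2332: Q = 23.632.
Holding P constant, ∂Q/∂I = 96.4/I = 0.0413379.
η_I = (∂Q/∂I)·(I/Q) = 0.0413379 × (2332/23.632) = 4.079.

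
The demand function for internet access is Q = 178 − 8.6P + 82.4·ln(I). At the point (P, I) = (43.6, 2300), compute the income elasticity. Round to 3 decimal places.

At P = 43.6, I = 2300: Q = 440.871.
Holding P constant, ∂Q/∂I = 82.4/I = 0.0358261.
η_I = (∂Q/∂I)·(I/Q) = 0.0358261 × (2300/440.871) = 0.187.

0.187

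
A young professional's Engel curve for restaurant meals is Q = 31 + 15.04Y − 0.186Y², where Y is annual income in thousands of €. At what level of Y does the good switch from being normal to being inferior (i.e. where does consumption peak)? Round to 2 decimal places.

40.43

dQ/dY = 15.04 − 0.372Y.
The good is inferior where dQ/dY < 0. Setting dQ/dY = 0 gives Y = 15.04 / 0.372 = 40.43.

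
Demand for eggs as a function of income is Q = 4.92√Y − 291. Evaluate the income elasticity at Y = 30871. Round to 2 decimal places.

0.75

At Y = 30871: Q = 573.451.
dQ/dY = 4.92/(2√Y) = 0.014001 at this income.
η = (dQ/dY)·(Y/Q) = 0.014001 × (30871/573.451) = 0.75.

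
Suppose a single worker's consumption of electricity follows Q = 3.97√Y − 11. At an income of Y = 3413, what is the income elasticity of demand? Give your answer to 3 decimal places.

0.525

At Y = 3413: Q = 220.931.
dQ/dY = 3.97/(2√Y) = 0.0339776 at this income.
η = (dQ/dY)·(Y/Q) = 0.0339776 × (3413/220.931) = 0.525.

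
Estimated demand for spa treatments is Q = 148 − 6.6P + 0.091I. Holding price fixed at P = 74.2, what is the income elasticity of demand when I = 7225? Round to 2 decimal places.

2.08

At P = 74.2, I = 7225: Q = 315.755.
Holding P constant, ∂Q/∂I = 0.091.
η_I = (∂Q/∂I)·(I/Q) = 0.091 × (7225/315.755) = 2.08.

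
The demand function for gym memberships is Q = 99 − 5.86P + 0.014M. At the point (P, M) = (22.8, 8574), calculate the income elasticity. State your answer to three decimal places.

1.405

At P = 22.8, M = 8574: Q = 85.428.
Holding P constant, ∂Q/∂M = 0.014.
η_M = (∂Q/∂M)·(M/Q) = 0.014 × (8574/85.428) = 1.405.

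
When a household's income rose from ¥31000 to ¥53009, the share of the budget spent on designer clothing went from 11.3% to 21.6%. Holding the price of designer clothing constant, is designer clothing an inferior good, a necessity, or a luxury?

luxury

The budget share rises as income rises, so η > 1.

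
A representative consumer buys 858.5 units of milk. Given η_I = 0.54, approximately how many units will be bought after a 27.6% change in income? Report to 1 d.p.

986.5

%ΔQ ≈ η × %ΔI = 0.54 × 27.6% = 14.904%.
New Q ≈ 858.5 × (1 + 0.14904) = 986.5.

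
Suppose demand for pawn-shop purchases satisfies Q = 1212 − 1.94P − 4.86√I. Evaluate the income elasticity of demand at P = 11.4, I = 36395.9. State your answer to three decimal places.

At P = 11.4, I = 36395.9: Q = 262.707.
Holding P constant, ∂Q/∂I = -4.86/(2√I) = -0.0127374.
η_I = (∂Q/∂I)·(I/Q) = -0.0127374 × (36395.9/262.707) = -1.765.

-1.765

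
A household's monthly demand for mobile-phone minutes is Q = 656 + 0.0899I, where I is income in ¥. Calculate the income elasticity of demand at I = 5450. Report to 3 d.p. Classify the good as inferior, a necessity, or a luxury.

0.428 (necessity)

At I = 5450: Q = 1145.955.
dQ/dI = 0.0899.
η = (dQ/dI)·(I/Q) = 0.0899 × (5450/1145.955) = 0.428.
Since 0 < η < 1, the good is a necessity.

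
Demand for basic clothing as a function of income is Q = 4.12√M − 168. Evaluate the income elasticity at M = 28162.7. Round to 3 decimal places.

At M = 28162.7: Q = 523.408.
dQ/dM = 4.12/(2√M) = 0.0122752 at this income.
η = (dQ/dM)·(M/Q) = 0.0122752 × (28162.7/523.408) = 0.660.

0.660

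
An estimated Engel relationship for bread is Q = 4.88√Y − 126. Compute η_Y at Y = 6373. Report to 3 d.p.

At Y = 6373: Q = 263.576.
dQ/dY = 4.88/(2√Y) = 0.0305645 at this income.
η = (dQ/dY)·(Y/Q) = 0.0305645 × (6373/263.576) = 0.739.

0.739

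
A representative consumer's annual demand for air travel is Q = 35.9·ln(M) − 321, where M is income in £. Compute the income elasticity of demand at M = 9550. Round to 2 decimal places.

4.49

At M = 9550: Q = 7.998.
dQ/dM = 35.9/M = 0.00375916 at this income.
η = (dQ/dM)·(M/Q) = 0.00375916 × (9550/7.998) = 4.49.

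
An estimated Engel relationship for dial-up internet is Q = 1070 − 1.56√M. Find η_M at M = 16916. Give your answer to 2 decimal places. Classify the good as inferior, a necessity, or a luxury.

At M = 16916: Q = 867.104.
dQ/dM = -1.56/(2√M) = -0.00599716 at this income.
η = (dQ/dM)·(M/Q) = -0.00599716 × (16916/867.104) = -0.12.
Since η < 0, the good is an inferior good.

-0.12 (inferior good)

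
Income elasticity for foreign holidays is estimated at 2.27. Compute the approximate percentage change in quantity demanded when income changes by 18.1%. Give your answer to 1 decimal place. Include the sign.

41.1%

%ΔQ ≈ η × %ΔI = 2.27 × 18.1% = 41.1%.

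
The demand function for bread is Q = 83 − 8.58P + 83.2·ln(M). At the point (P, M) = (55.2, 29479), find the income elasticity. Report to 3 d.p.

At P = 55.2, M = 29479: Q = 465.631.
Holding P constant, ∂Q/∂M = 83.2/M = 0.00282235.
η_M = (∂Q/∂M)·(M/Q) = 0.00282235 × (29479/465.631) = 0.179.

0.179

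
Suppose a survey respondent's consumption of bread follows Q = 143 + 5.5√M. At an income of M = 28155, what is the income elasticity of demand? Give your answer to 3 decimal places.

At M = 28155: Q = 1065.870.
dQ/dM = 5.5/(2√M) = 0.0163891 at this income.
η = (dQ/dM)·(M/Q) = 0.0163891 × (28155/1065.870) = 0.433.

0.433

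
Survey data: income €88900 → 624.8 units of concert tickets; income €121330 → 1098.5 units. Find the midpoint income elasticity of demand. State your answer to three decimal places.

1.782

ΔQ = 1098.5 − 624.8 = 473.7; midpoint Q̄ = (624.8 + 1098.5)/2 = 861.65.
ΔI = 121330 − 88900 = 32430; midpoint Ī = (88900 + 121330)/2 = 105115.
η = (ΔQ/Q̄) ÷ (ΔI/Ī) = (473.7/861.65) ÷ (32430/105115) = 1.782.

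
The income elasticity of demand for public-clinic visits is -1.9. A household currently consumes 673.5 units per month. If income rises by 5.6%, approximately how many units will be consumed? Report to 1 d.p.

%ΔQ ≈ η × %ΔI = -1.9 × 5.6% = -10.64%.
New Q ≈ 673.5 × (1 − 0.1064) = 601.8.

601.8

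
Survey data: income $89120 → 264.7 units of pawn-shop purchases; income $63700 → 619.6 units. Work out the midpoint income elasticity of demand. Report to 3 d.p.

-2.413

ΔQ = 619.6 − 264.7 = 354.9; midpoint Q̄ = (264.7 + 619.6)/2 = 442.15.
ΔI = 63700 − 89120 = -25420; midpoint Ī = (89120 + 63700)/2 = 76410.
η = (ΔQ/Q̄) ÷ (ΔI/Ī) = (354.9/442.15) ÷ (-25420/76410) = -2.413.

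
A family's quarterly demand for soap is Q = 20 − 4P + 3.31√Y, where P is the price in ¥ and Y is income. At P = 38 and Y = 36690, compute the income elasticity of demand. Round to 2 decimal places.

At P = 38, Y = 36690: Q = 502.018.
Holding P constant, ∂Q/∂Y = 3.31/(2√Y) = 0.00864021.
η_Y = (∂Q/∂Y)·(Y/Q) = 0.00864021 × (36690/502.018) = 0.63.

0.63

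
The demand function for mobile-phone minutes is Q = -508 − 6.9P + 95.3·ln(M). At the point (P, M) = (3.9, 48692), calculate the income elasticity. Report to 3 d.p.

0.193

At P = 3.9, M = 48692: Q = 493.689.
Holding P constant, ∂Q/∂M = 95.3/M = 0.0019572.
η_M = (∂Q/∂M)·(M/Q) = 0.0019572 × (48692/493.689) = 0.193.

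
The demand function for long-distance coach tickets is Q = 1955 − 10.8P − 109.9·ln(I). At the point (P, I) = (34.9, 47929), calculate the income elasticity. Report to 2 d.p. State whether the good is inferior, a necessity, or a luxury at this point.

At P = 34.9, I = 47929: Q = 393.635.
Holding P constant, ∂Q/∂I = -109.9/I = -0.00229298.
η_I = (∂Q/∂I)·(I/Q) = -0.00229298 × (47929/393.635) = -0.28.
Since η < 0, this is an inferior good.

-0.28 (inferior good)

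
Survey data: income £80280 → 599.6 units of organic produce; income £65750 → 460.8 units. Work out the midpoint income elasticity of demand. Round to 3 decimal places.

ΔQ = 460.8 − 599.6 = -138.8; midpoint Q̄ = (599.6 + 460.8)/2 = 530.2.
ΔI = 65750 − 80280 = -14530; midpoint Ī = (80280 + 65750)/2 = 73015.
η = (ΔQ/Q̄) ÷ (ΔI/Ī) = (-138.8/530.2) ÷ (-14530/73015) = 1.316.

1.316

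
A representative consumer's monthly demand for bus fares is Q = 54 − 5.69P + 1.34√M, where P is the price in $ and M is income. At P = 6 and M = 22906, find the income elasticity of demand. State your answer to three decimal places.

At P = 6, M = 22906: Q = 222.665.
Holding P constant, ∂Q/∂M = 1.34/(2√M) = 0.0044269.
η_M = (∂Q/∂M)·(M/Q) = 0.0044269 × (22906/222.665) = 0.455.

0.455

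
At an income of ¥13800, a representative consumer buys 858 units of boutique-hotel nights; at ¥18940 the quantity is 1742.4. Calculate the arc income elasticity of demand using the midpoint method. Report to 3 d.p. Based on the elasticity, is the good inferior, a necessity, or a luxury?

ΔQ = 1742.4 − 858 = 884.4; midpoint Q̄ = (858 + 1742.4)/2 = 1300.2.
ΔI = 18940 − 13800 = 5140; midpoint Ī = (13800 + 18940)/2 = 16370.
η = (ΔQ/Q̄) ÷ (ΔI/Ī) = (884.4/1300.2) ÷ (5140/16370) = 2.166.
η > 1 ⇒ luxury.

2.166 (luxury)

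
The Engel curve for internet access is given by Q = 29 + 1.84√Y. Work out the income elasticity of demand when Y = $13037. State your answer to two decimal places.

0.44

At Y = 13037: Q = 239.091.
dQ/dY = 1.84/(2√Y) = 0.00805748 at this income.
η = (dQ/dY)·(Y/Q) = 0.00805748 × (13037/239.091) = 0.44.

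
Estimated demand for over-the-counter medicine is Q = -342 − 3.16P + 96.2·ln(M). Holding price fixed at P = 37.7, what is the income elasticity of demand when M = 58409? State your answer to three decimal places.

At P = 37.7, M = 58409: Q = 594.685.
Holding P constant, ∂Q/∂M = 96.2/M = 0.00164701.
η_M = (∂Q/∂M)·(M/Q) = 0.00164701 × (58409/594.685) = 0.162.

0.162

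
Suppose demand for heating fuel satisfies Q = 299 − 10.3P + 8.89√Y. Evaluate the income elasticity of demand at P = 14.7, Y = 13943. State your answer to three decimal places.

0.438

At P = 14.7, Y = 13943: Q = 1197.325.
Holding P constant, ∂Q/∂Y = 8.89/(2√Y) = 0.0376438.
η_Y = (∂Q/∂Y)·(Y/Q) = 0.0376438 × (13943/1197.325) = 0.438.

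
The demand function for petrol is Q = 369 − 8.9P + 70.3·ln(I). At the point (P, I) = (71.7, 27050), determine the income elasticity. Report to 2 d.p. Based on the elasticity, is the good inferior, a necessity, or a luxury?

At P = 71.7, I = 27050: Q = 448.313.
Holding P constant, ∂Q/∂I = 70.3/I = 0.00259889.
η_I = (∂Q/∂I)·(I/Q) = 0.00259889 × (27050/448.313) = 0.16.
Since 0 < η < 1, this is a necessity.

0.16 (necessity)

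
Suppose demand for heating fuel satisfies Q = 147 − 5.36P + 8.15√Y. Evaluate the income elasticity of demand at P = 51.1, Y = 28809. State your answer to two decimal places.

0.55

At P = 51.1, Y = 28809: Q = 1256.421.
Holding P constant, ∂Q/∂Y = 8.15/(2√Y) = 0.0240084.
η_Y = (∂Q/∂Y)·(Y/Q) = 0.0240084 × (28809/1256.421) = 0.55.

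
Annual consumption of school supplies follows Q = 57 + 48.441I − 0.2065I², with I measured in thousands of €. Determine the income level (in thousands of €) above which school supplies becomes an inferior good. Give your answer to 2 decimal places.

117.29

dQ/dI = 48.441 − 0.413I.
The good is inferior where dQ/dI < 0. Setting dQ/dI = 0 gives I = 48.441 / 0.413 = 117.29.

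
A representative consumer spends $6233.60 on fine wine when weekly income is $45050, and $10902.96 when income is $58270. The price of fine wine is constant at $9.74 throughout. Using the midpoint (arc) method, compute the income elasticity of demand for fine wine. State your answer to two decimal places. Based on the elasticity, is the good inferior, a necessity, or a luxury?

2.13 (luxury)

With a constant price, Q₁ = 6233.60/9.74 = 640.000 and Q₂ = 10902.96/9.74 = 1119.400 (equivalently, work directly with expenditure since P cancels).
Midpoint %ΔQ = (10902.96 − 6233.60)/8568.28 = 0.54496; midpoint %ΔI = (58270 − 45050)/51660 = 0.25590.
η = 0.54496 / 0.25590 = 2.13.
η > 1 ⇒ luxury.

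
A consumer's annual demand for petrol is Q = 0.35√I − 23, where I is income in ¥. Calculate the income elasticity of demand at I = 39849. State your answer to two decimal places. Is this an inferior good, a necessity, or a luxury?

At I = 39849: Q = 46.868.
dQ/dI = 0.35/(2√I) = 0.000876656 at this income.
η = (dQ/dI)·(I/Q) = 0.000876656 × (39849/46.868) = 0.75.
Since 0 < η < 1, the good is a necessity.

0.75 (necessity)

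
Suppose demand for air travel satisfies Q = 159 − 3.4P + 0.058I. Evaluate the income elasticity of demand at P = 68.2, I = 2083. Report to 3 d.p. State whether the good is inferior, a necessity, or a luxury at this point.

At P = 68.2, I = 2083: Q = 47.934.
Holding P constant, ∂Q/∂I = 0.058.
η_I = (∂Q/∂I)·(I/Q) = 0.058 × (2083/47.934) = 2.520.
Since η > 1, this is a luxury.

2.520 (luxury)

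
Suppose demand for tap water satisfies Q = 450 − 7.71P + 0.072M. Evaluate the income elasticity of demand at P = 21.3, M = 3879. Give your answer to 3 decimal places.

0.494

At P = 21.3, M = 3879: Q = 565.065.
Holding P constant, ∂Q/∂M = 0.072.
η_M = (∂Q/∂M)·(M/Q) = 0.072 × (3879/565.065) = 0.494.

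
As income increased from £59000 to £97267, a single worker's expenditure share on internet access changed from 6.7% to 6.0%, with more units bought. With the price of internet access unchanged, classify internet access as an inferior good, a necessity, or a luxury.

necessity

Quantity rises but the budget share falls as income rises, so 0 < η < 1.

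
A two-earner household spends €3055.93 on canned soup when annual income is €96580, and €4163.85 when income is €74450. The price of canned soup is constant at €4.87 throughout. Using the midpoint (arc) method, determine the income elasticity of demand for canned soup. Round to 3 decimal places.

With a constant price, Q₁ = 3055.93/4.87 = 627.501 and Q₂ = 4163.85/4.87 = 855.000 (equivalently, work directly with expenditure since P cancels).
Midpoint %ΔQ = (4163.85 − 3055.93)/3609.89 = 0.30691; midpoint %ΔI = (74450 − 96580)/85515 = -0.25879.
η = 0.30691 / -0.25879 = -1.186.

-1.186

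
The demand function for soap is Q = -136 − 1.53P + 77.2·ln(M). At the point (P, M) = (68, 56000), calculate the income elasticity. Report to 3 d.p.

At P = 68, M = 56000: Q = 603.996.
Holding P constant, ∂Q/∂M = 77.2/M = 0.00137857.
η_M = (∂Q/∂M)·(M/Q) = 0.00137857 × (56000/603.996) = 0.128.

0.128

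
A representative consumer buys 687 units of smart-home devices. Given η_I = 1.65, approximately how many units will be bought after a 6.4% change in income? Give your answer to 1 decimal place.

%ΔQ ≈ η × %ΔI = 1.65 × 6.4% = 10.56%.
New Q ≈ 687 × (1 + 0.1056) = 759.5.

759.5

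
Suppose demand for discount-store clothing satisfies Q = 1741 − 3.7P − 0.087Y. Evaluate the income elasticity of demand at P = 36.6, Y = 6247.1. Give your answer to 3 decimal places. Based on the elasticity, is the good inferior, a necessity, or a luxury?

-0.512 (inferior good)

At P = 36.6, Y = 6247.1: Q = 1062.082.
Holding P constant, ∂Q/∂Y = −0.087.
η_Y = (∂Q/∂Y)·(Y/Q) = -0.087 × (6247.1/1062.082) = -0.512.
Since η < 0, this is an inferior good.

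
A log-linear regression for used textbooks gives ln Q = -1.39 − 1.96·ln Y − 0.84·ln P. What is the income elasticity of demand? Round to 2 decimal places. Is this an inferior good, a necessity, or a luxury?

In a log-linear demand, the coefficient on ln Y is the income elasticity.
So η = -1.96.
η < 0 ⇒ inferior good.

-1.96 (inferior good)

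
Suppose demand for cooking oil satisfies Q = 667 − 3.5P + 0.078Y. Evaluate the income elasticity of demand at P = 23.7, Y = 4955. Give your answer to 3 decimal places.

At P = 23.7, Y = 4955: Q = 970.540.
Holding P constant, ∂Q/∂Y = 0.078.
η_Y = (∂Q/∂Y)·(Y/Q) = 0.078 × (4955/970.540) = 0.398.

0.398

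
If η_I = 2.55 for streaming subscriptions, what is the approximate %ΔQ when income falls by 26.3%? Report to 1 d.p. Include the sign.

-67.1%

%ΔQ ≈ η × %ΔI = 2.55 × (-26.3%) = -67.1%.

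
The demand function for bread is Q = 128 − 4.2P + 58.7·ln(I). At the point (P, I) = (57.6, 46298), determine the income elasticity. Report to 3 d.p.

At P = 57.6, I = 46298: Q = 516.686.
Holding P constant, ∂Q/∂I = 58.7/I = 0.00126787.
η_I = (∂Q/∂I)·(I/Q) = 0.00126787 × (46298/516.686) = 0.114.

0.114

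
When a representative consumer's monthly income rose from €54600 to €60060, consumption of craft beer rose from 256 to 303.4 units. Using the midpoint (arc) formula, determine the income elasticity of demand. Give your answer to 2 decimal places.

1.78

ΔQ = 303.4 − 256 = 47.4; midpoint Q̄ = (256 + 303.4)/2 = 279.7.
ΔI = 60060 − 54600 = 5460; midpoint Ī = (54600 + 60060)/2 = 57330.
η = (ΔQ/Q̄) ÷ (ΔI/Ī) = (47.4/279.7) ÷ (5460/57330) = 1.78.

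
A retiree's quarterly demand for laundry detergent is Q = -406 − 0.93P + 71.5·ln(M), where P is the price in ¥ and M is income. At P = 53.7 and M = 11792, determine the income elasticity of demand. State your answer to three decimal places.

At P = 53.7, M = 11792: Q = 214.384.
Holding P constant, ∂Q/∂M = 71.5/M = 0.00606343.
η_M = (∂Q/∂M)·(M/Q) = 0.00606343 × (11792/214.384) = 0.334.

0.334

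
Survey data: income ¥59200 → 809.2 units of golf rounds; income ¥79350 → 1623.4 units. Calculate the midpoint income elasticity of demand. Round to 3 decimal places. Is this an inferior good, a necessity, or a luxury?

ΔQ = 1623.4 − 809.2 = 814.2; midpoint Q̄ = (809.2 + 1623.4)/2 = 1216.3.
ΔI = 79350 − 59200 = 20150; midpoint Ī = (59200 + 79350)/2 = 69275.
η = (ΔQ/Q̄) ÷ (ΔI/Ī) = (814.2/1216.3) ÷ (20150/69275) = 2.301.
η > 1 ⇒ luxury.

2.301 (luxury)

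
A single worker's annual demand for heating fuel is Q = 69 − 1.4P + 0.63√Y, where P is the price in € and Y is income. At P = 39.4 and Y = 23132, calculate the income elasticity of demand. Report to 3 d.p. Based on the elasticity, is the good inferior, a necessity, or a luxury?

At P = 39.4, Y = 23132: Q = 109.658.
Holding P constant, ∂Q/∂Y = 0.63/(2√Y) = 0.00207111.
η_Y = (∂Q/∂Y)·(Y/Q) = 0.00207111 × (23132/109.658) = 0.437.
Since 0 < η < 1, this is a necessity.

0.437 (necessity)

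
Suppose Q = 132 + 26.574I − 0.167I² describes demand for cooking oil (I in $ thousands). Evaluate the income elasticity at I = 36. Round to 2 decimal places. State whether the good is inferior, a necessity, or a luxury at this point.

At I = 36: Q = 872.2320.
dQ/dI = 26.574 − 0.334I = 14.55000.
η = (dQ/dI)·(I/Q) = 14.55000 × (36/872.2320) = 0.60.
0 < η < 1 ⇒ necessity.

0.60 (necessity)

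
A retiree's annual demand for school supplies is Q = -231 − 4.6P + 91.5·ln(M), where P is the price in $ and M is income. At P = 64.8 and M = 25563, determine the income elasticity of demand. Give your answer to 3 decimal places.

0.229

At P = 64.8, M = 25563: Q = 399.544.
Holding P constant, ∂Q/∂M = 91.5/M = 0.00357939.
η_M = (∂Q/∂M)·(M/Q) = 0.00357939 × (25563/399.544) = 0.229.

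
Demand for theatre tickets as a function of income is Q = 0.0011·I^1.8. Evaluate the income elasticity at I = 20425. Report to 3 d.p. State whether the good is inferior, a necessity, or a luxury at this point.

1.800 (luxury)

For Q = A·I^β the income elasticity is constant and equal to β.
Here β = 1.8, so η = 1.800.
Since η > 1, the good is a luxury.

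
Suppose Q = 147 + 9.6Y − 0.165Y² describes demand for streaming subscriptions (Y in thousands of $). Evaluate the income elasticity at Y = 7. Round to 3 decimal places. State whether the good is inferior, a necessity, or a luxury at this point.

At Y = 7: Q = 206.1150.
dQ/dY = 9.6 − 0.33Y = 7.29000.
η = (dQ/dY)·(Y/Q) = 7.29000 × (7/206.1150) = 0.248.
0 < η < 1 ⇒ necessity.

0.248 (necessity)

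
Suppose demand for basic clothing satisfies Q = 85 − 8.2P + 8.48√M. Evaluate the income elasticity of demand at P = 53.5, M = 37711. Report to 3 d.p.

0.637

At P = 53.5, M = 37711: Q = 1293.058.
Holding P constant, ∂Q/∂M = 8.48/(2√M) = 0.0218339.
η_M = (∂Q/∂M)·(M/Q) = 0.0218339 × (37711/1293.058) = 0.637.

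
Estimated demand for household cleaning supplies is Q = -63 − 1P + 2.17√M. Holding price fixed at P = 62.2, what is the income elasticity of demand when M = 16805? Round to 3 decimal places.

At P = 62.2, M = 16805: Q = 156.106.
Holding P constant, ∂Q/∂M = 2.17/(2√M) = 0.00836971.
η_M = (∂Q/∂M)·(M/Q) = 0.00836971 × (16805/156.106) = 0.901.

0.901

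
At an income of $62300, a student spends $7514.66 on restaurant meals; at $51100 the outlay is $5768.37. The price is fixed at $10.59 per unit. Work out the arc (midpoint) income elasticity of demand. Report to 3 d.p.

With a constant price, Q₁ = 7514.66/10.59 = 709.600 and Q₂ = 5768.37/10.59 = 544.700 (equivalently, work directly with expenditure since P cancels).
Midpoint %ΔQ = (5768.37 − 7514.66)/6641.52 = -0.26294; midpoint %ΔI = (51100 − 62300)/56700 = -0.19753.
η = -0.26294 / -0.19753 = 1.331.

1.331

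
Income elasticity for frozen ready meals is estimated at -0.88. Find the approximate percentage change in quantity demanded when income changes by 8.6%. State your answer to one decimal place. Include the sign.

-7.6%

%ΔQ ≈ η × %ΔI = -0.88 × 8.6% = -7.6%.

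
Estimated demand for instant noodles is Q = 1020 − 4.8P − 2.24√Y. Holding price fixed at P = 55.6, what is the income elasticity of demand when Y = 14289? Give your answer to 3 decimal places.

-0.276

At P = 55.6, Y = 14289: Q = 485.358.
Holding P constant, ∂Q/∂Y = -2.24/(2√Y) = -0.00936951.
η_Y = (∂Q/∂Y)·(Y/Q) = -0.00936951 × (14289/485.358) = -0.276.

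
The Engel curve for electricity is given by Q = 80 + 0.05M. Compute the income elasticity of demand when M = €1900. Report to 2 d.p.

0.54

At M = 1900: Q = 175.000.
dQ/dM = 0.05.
η = (dQ/dM)·(M/Q) = 0.05 × (1900/175.000) = 0.54.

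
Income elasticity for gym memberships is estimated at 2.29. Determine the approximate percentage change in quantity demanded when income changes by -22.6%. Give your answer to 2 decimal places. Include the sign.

%ΔQ ≈ η × %ΔI = 2.29 × (-22.6%) = -51.75%.

-51.75%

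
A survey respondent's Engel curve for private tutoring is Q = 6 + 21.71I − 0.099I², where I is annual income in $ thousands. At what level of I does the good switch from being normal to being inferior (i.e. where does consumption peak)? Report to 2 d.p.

109.65

dQ/dI = 21.71 − 0.198I.
The good is inferior where dQ/dI < 0. Setting dQ/dI = 0 gives I = 21.71 / 0.198 = 109.65.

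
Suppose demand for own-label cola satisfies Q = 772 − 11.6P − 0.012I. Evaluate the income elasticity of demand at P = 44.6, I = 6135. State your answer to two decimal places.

At P = 44.6, I = 6135: Q = 181.020.
Holding P constant, ∂Q/∂I = −0.012.
η_I = (∂Q/∂I)·(I/Q) = -0.012 × (6135/181.020) = -0.41.

-0.41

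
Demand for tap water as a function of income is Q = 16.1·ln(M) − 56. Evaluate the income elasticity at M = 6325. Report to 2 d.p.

At M = 6325: Q = 84.911.
dQ/dM = 16.1/M = 0.00254545 at this income.
η = (dQ/dM)·(M/Q) = 0.00254545 × (6325/84.911) = 0.19.

0.19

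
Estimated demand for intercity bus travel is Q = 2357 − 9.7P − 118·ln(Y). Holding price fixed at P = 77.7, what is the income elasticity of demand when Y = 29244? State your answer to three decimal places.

-0.303

At P = 77.7, Y = 29244: Q = 389.865.
Holding P constant, ∂Q/∂Y = -118/Y = -0.00403502.
η_Y = (∂Q/∂Y)·(Y/Q) = -0.00403502 × (29244/389.865) = -0.303.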